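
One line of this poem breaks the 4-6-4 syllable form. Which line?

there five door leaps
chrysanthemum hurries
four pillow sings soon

Line 3

Line 1: there(1) + five(1) + door(1) + leaps(1) = 4 ✓
Line 2: chrysanthemum(4) + hurries(2) = 6 ✓
Line 3: four(1) + pillow(2) + sings(1) + soon(1) = 5 (expected 4)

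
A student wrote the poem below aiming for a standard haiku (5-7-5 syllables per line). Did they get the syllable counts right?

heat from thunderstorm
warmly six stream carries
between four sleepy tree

No

Line 1: heat(1) + from(1) + thunderstorm(3) = 5 ✓
Line 2: warmly(2) + six(1) + stream(1) + carries(2) = 6 (expected 7)
Line 3: between(2) + four(1) + sleepy(2) + tree(1) = 6 (expected 5)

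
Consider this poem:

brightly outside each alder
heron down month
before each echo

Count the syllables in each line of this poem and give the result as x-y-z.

7-4-5

Line 1: "brightly outside each alder": 2+2+1+2 = 7
Line 2: "heron down month": 2+1+1 = 4
Line 3: "before each echo": 2+1+2 = 5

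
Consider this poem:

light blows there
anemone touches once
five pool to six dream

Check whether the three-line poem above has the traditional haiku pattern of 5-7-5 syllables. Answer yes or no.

Line 1: light (1), blows (1), there (1) → 3 (expected 5)
Line 2: anemone (4), touches (2), once (1) → 7 ✓
Line 3: five (1), pool (1), to (1), six (1), dream (1) → 5 ✓

No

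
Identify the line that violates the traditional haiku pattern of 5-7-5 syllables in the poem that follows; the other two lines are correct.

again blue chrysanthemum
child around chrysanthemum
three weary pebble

Line 1: again(2) + blue(1) + chrysanthemum(4) = 7 (expected 5)
Line 2: child(1) + around(2) + chrysanthemum(4) = 7 ✓
Line 3: three(1) + weary(2) + pebble(2) = 5 ✓

The first line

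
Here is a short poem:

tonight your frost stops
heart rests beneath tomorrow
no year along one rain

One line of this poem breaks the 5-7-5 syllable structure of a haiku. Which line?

The third line

Line 1: tonight (2), your (1), frost (1), stops (1) → 5 ✓
Line 2: heart (1), rests (1), beneath (2), tomorrow (3) → 7 ✓
Line 3: no (1), year (1), along (2), one (1), rain (1) → 6 (expected 5)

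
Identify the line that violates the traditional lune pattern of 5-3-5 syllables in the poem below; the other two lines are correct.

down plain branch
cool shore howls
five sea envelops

Line 1

Line 1: down (1), plain (1), branch (1) → 3 (expected 5)
Line 2: cool (1), shore (1), howls (1) → 3 ✓
Line 3: five (1), sea (1), envelops (3) → 5 ✓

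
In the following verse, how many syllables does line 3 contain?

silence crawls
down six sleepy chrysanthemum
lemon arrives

4

Line 3: lemon (2), arrives (2) → 4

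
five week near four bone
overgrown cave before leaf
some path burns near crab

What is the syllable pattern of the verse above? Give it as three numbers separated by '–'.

Line 1: "five week near four bone": 1+1+1+1+1 = 5
Line 2: "overgrown cave before leaf": 3+1+2+1 = 7
Line 3: "some path burns near crab": 1+1+1+1+1 = 5

5–7–5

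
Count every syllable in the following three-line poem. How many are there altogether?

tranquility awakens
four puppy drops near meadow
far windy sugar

Line 1: "tranquility awakens": 4+3 = 7
Line 2: "four puppy drops near meadow": 1+2+1+1+2 = 7
Line 3: "far windy sugar": 1+2+2 = 5
Total: 7 + 7 + 5 = 19

19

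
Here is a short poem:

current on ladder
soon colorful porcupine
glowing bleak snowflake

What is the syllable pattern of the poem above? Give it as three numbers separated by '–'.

5–7–5

Line 1: "current on ladder": 2+1+2 = 5
Line 2: "soon colorful porcupine": 1+3+3 = 7
Line 3: "glowing bleak snowflake": 2+1+2 = 5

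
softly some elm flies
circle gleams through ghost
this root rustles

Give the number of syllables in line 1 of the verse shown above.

Line 1: "softly some elm flies": 2+1+1+1 = 5

5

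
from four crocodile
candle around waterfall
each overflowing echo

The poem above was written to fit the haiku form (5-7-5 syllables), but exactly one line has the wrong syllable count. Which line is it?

Line 1: from(1) + four(1) + crocodile(3) = 5 ✓
Line 2: candle(2) + around(2) + waterfall(3) = 7 ✓
Line 3: each(1) + overflowing(4) + echo(2) = 7 (expected 5)

The third line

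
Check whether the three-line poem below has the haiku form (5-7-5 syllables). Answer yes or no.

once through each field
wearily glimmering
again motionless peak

No

Line 1: "once through each field": 1+1+1+1 = 4 (expected 5)
Line 2: "wearily glimmering": 3+3 = 6 (expected 7)
Line 3: "again motionless peak": 2+3+1 = 6 (expected 5)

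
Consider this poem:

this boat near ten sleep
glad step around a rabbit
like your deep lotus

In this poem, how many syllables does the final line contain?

5

The final line: like (1), your (1), deep (1), lotus (2) → 5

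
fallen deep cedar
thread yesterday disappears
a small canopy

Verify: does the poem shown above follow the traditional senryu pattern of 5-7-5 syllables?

Line 1: "fallen deep cedar": 2+1+2 = 5 ✓
Line 2: "thread yesterday disappears": 1+3+3 = 7 ✓
Line 3: "a small canopy": 1+1+3 = 5 ✓

Yes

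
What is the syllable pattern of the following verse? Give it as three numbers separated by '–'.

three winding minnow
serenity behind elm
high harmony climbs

5–7–5

Line 1: "three winding minnow": 1+2+2 = 5
Line 2: "serenity behind elm": 4+2+1 = 7
Line 3: "high harmony climbs": 1+3+1 = 5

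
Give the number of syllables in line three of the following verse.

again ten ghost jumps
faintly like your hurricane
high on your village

5

Line three: high (1), on (1), your (1), village (2) → 5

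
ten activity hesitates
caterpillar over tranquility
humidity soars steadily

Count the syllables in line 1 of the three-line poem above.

Line 1: "ten activity hesitates": 1+4+3 = 8

8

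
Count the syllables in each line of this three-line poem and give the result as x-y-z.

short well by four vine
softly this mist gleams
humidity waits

Line 1: short(1) + well(1) + by(1) + four(1) + vine(1) = 5
Line 2: softly(2) + this(1) + mist(1) + gleams(1) = 5
Line 3: humidity(4) + waits(1) = 5

5-5-5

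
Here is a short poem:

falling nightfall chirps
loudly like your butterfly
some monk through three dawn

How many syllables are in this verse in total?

Line 1: falling (2), nightfall (2), chirps (1) → 5
Line 2: loudly (2), like (1), your (1), butterfly (3) → 7
Line 3: some (1), monk (1), through (1), three (1), dawn (1) → 5
Total: 5 + 7 + 5 = 17

17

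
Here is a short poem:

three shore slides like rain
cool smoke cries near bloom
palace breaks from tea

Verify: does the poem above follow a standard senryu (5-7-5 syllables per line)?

Line 1: three(1) + shore(1) + slides(1) + like(1) + rain(1) = 5 ✓
Line 2: cool(1) + smoke(1) + cries(1) + near(1) + bloom(1) = 5 (expected 7)
Line 3: palace(2) + breaks(1) + from(1) + tea(1) = 5 ✓

No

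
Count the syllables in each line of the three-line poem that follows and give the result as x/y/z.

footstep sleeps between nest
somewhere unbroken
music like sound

Line 1: "footstep sleeps between nest": 2+1+2+1 = 6
Line 2: "somewhere unbroken": 2+3 = 5
Line 3: "music like sound": 2+1+1 = 4

6/5/4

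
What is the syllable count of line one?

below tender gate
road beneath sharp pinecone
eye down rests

Line one: below(2) + tender(2) + gate(1) = 5

5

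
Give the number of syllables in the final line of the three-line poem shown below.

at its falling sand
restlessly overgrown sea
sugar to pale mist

The final line: sugar (2), to (1), pale (1), mist (1) → 5

5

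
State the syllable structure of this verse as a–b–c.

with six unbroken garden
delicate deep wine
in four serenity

7–5–6

Line 1: "with six unbroken garden": 1+1+3+2 = 7
Line 2: "delicate deep wine": 3+1+1 = 5
Line 3: "in four serenity": 1+1+4 = 6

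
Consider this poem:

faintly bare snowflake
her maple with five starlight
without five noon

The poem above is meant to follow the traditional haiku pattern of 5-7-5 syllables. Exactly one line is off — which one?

Line 3

Line 1: faintly (2), bare (1), snowflake (2) → 5 ✓
Line 2: her (1), maple (2), with (1), five (1), starlight (2) → 7 ✓
Line 3: without (2), five (1), noon (1) → 4 (expected 5)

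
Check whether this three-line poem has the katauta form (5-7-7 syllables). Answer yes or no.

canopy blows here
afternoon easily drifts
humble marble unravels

Yes

Line 1: canopy (3), blows (1), here (1) → 5 ✓
Line 2: afternoon (3), easily (3), drifts (1) → 7 ✓
Line 3: humble (2), marble (2), unravels (3) → 7 ✓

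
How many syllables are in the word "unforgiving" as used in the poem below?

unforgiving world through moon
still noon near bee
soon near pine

4

"unforgiving" has 4 syllables.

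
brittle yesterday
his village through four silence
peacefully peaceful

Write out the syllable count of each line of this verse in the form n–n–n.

5–7–5

Line 1: brittle(2) + yesterday(3) = 5
Line 2: his(1) + village(2) + through(1) + four(1) + silence(2) = 7
Line 3: peacefully(3) + peaceful(2) = 5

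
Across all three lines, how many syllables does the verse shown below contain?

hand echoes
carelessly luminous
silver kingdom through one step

16

Line 1: "hand echoes": 1+2 = 3
Line 2: "carelessly luminous": 3+3 = 6
Line 3: "silver kingdom through one step": 2+2+1+1+1 = 7
Total: 3 + 6 + 7 = 16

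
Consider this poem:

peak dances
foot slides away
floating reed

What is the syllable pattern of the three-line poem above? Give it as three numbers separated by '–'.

3–4–3

Line 1: "peak dances": 1+2 = 3
Line 2: "foot slides away": 1+1+2 = 4
Line 3: "floating reed": 2+1 = 3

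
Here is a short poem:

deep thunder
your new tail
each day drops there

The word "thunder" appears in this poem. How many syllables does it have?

2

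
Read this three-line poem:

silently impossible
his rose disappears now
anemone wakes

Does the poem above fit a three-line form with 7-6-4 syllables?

No

Line 1: silently(3) + impossible(4) = 7 ✓
Line 2: his(1) + rose(1) + disappears(3) + now(1) = 6 ✓
Line 3: anemone(4) + wakes(1) = 5 (expected 4)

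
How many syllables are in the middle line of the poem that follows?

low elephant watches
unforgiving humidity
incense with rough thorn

8

The middle line: unforgiving (4), humidity (4) → 8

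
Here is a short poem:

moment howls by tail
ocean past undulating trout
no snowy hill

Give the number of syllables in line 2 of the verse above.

Line 2: ocean(2) + past(1) + undulating(4) + trout(1) = 8

8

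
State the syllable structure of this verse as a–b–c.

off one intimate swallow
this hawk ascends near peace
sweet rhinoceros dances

Line 1: off (1), one (1), intimate (3), swallow (2) → 7
Line 2: this (1), hawk (1), ascends (2), near (1), peace (1) → 6
Line 3: sweet (1), rhinoceros (4), dances (2) → 7

7–6–7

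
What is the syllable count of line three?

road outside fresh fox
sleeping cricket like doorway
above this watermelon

7

Line three: "above this watermelon": 2+1+4 = 7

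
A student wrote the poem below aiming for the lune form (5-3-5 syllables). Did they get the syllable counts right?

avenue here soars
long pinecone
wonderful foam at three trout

Line 1: avenue (3), here (1), soars (1) → 5 ✓
Line 2: long (1), pinecone (2) → 3 ✓
Line 3: wonderful (3), foam (1), at (1), three (1), trout (1) → 7 (expected 5)

No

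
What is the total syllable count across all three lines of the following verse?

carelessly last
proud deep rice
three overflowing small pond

Line 1: carelessly (3), last (1) → 4
Line 2: proud (1), deep (1), rice (1) → 3
Line 3: three (1), overflowing (4), small (1), pond (1) → 7
Total: 4 + 3 + 7 = 14

14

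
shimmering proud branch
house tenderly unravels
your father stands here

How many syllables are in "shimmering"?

3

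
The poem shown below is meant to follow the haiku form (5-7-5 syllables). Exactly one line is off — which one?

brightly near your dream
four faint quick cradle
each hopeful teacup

Line 1: brightly(2) + near(1) + your(1) + dream(1) = 5 ✓
Line 2: four(1) + faint(1) + quick(1) + cradle(2) = 5 (expected 7)
Line 3: each(1) + hopeful(2) + teacup(2) = 5 ✓

The second line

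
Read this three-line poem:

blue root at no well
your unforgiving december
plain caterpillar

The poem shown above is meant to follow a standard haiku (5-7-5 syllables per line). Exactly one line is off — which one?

Line 1: blue(1) + root(1) + at(1) + no(1) + well(1) = 5 ✓
Line 2: your(1) + unforgiving(4) + december(3) = 8 (expected 7)
Line 3: plain(1) + caterpillar(4) = 5 ✓

Line 2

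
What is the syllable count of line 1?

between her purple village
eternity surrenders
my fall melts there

Line 1: between (2), her (1), purple (2), village (2) → 7

7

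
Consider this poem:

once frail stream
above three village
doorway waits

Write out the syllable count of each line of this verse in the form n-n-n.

3-5-3

Line 1: "once frail stream": 1+1+1 = 3
Line 2: "above three village": 2+1+2 = 5
Line 3: "doorway waits": 2+1 = 3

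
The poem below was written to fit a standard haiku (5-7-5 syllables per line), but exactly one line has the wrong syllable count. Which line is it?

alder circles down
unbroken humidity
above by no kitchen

Line 3

Line 1: alder (2), circles (2), down (1) → 5 ✓
Line 2: unbroken (3), humidity (4) → 7 ✓
Line 3: above (2), by (1), no (1), kitchen (2) → 6 (expected 5)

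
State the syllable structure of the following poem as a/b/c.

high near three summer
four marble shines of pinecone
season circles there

Line 1: "high near three summer": 1+1+1+2 = 5
Line 2: "four marble shines of pinecone": 1+2+1+1+2 = 7
Line 3: "season circles there": 2+2+1 = 5

5/7/5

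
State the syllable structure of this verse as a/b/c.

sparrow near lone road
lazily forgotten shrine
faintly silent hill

Line 1: sparrow (2), near (1), lone (1), road (1) → 5
Line 2: lazily (3), forgotten (3), shrine (1) → 7
Line 3: faintly (2), silent (2), hill (1) → 5

5/7/5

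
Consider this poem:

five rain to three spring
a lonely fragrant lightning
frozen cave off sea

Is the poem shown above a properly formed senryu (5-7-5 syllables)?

Yes

Line 1: five(1) + rain(1) + to(1) + three(1) + spring(1) = 5 ✓
Line 2: a(1) + lonely(2) + fragrant(2) + lightning(2) = 7 ✓
Line 3: frozen(2) + cave(1) + off(1) + sea(1) = 5 ✓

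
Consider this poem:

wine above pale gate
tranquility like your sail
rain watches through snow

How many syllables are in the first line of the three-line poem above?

5

The first line: "wine above pale gate": 1+2+1+1 = 5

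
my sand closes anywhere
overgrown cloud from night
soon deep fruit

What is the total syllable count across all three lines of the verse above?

16

Line 1: "my sand closes anywhere": 1+1+2+3 = 7
Line 2: "overgrown cloud from night": 3+1+1+1 = 6
Line 3: "soon deep fruit": 1+1+1 = 3
Total: 7 + 6 + 3 = 16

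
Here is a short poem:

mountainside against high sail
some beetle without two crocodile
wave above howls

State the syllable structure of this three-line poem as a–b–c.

Line 1: "mountainside against high sail": 3+2+1+1 = 7
Line 2: "some beetle without two crocodile": 1+2+2+1+3 = 9
Line 3: "wave above howls": 1+2+1 = 4

7–9–4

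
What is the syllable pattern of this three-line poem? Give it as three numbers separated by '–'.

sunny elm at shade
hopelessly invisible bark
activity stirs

5–8–5

Line 1: sunny(2) + elm(1) + at(1) + shade(1) = 5
Line 2: hopelessly(3) + invisible(4) + bark(1) = 8
Line 3: activity(4) + stirs(1) = 5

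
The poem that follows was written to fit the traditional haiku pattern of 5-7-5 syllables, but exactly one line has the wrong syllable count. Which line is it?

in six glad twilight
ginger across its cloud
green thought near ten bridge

The second line

Line 1: in(1) + six(1) + glad(1) + twilight(2) = 5 ✓
Line 2: ginger(2) + across(2) + its(1) + cloud(1) = 6 (expected 7)
Line 3: green(1) + thought(1) + near(1) + ten(1) + bridge(1) = 5 ✓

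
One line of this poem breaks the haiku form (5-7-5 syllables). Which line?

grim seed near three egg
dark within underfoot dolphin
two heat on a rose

Line 2

Line 1: grim (1), seed (1), near (1), three (1), egg (1) → 5 ✓
Line 2: dark (1), within (2), underfoot (3), dolphin (2) → 8 (expected 7)
Line 3: two (1), heat (1), on (1), a (1), rose (1) → 5 ✓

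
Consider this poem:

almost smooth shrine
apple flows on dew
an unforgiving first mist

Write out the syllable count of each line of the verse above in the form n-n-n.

Line 1: almost(2) + smooth(1) + shrine(1) = 4
Line 2: apple(2) + flows(1) + on(1) + dew(1) = 5
Line 3: an(1) + unforgiving(4) + first(1) + mist(1) = 7

4-5-7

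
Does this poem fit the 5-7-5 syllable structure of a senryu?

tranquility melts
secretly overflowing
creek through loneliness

Yes

Line 1: tranquility(4) + melts(1) = 5 ✓
Line 2: secretly(3) + overflowing(4) = 7 ✓
Line 3: creek(1) + through(1) + loneliness(3) = 5 ✓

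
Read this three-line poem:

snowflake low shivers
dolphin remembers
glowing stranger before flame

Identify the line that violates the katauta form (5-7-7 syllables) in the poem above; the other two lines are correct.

The second line

Line 1: snowflake(2) + low(1) + shivers(2) = 5 ✓
Line 2: dolphin(2) + remembers(3) = 5 (expected 7)
Line 3: glowing(2) + stranger(2) + before(2) + flame(1) = 7 ✓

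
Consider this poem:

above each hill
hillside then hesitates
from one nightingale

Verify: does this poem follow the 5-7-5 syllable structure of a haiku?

Line 1: above (2), each (1), hill (1) → 4 (expected 5)
Line 2: hillside (2), then (1), hesitates (3) → 6 (expected 7)
Line 3: from (1), one (1), nightingale (3) → 5 ✓

No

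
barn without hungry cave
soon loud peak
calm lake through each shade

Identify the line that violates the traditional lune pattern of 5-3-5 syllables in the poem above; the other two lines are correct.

Line 1: barn (1), without (2), hungry (2), cave (1) → 6 (expected 5)
Line 2: soon (1), loud (1), peak (1) → 3 ✓
Line 3: calm (1), lake (1), through (1), each (1), shade (1) → 5 ✓

The first line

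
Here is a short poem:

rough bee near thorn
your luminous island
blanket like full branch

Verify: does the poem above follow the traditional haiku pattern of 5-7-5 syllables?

No

Line 1: rough(1) + bee(1) + near(1) + thorn(1) = 4 (expected 5)
Line 2: your(1) + luminous(3) + island(2) = 6 (expected 7)
Line 3: blanket(2) + like(1) + full(1) + branch(1) = 5 ✓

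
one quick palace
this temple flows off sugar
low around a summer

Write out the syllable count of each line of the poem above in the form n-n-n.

Line 1: "one quick palace": 1+1+2 = 4
Line 2: "this temple flows off sugar": 1+2+1+1+2 = 7
Line 3: "low around a summer": 1+2+1+2 = 6

4-7-6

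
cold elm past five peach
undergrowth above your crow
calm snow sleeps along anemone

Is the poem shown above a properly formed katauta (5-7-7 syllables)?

No

Line 1: "cold elm past five peach": 1+1+1+1+1 = 5 ✓
Line 2: "undergrowth above your crow": 3+2+1+1 = 7 ✓
Line 3: "calm snow sleeps along anemone": 1+1+1+2+4 = 9 (expected 7)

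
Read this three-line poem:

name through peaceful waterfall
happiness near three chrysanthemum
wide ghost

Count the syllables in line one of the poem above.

Line one: "name through peaceful waterfall": 1+1+2+3 = 7

7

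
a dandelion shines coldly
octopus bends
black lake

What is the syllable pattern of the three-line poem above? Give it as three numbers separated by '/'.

Line 1: a(1) + dandelion(4) + shines(1) + coldly(2) = 8
Line 2: octopus(3) + bends(1) = 4
Line 3: black(1) + lake(1) = 2

8/4/2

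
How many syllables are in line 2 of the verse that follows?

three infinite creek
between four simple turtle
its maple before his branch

Line 2: "between four simple turtle": 2+1+2+2 = 7

7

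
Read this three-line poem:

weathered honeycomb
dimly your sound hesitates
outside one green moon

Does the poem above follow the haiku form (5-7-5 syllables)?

Yes

Line 1: weathered(2) + honeycomb(3) = 5 ✓
Line 2: dimly(2) + your(1) + sound(1) + hesitates(3) = 7 ✓
Line 3: outside(2) + one(1) + green(1) + moon(1) = 5 ✓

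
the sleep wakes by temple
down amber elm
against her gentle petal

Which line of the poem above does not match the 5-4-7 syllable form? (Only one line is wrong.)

Line 1

Line 1: the(1) + sleep(1) + wakes(1) + by(1) + temple(2) = 6 (expected 5)
Line 2: down(1) + amber(2) + elm(1) = 4 ✓
Line 3: against(2) + her(1) + gentle(2) + petal(2) = 7 ✓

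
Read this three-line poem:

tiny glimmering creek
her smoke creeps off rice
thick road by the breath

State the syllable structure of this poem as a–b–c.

6–5–5

Line 1: "tiny glimmering creek": 2+3+1 = 6
Line 2: "her smoke creeps off rice": 1+1+1+1+1 = 5
Line 3: "thick road by the breath": 1+1+1+1+1 = 5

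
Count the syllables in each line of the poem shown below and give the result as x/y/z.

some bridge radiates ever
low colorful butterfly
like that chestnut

7/7/4

Line 1: some(1) + bridge(1) + radiates(3) + ever(2) = 7
Line 2: low(1) + colorful(3) + butterfly(3) = 7
Line 3: like(1) + that(1) + chestnut(2) = 4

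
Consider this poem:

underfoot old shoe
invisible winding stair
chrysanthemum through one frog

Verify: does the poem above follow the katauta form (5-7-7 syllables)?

Yes

Line 1: "underfoot old shoe": 3+1+1 = 5 ✓
Line 2: "invisible winding stair": 4+2+1 = 7 ✓
Line 3: "chrysanthemum through one frog": 4+1+1+1 = 7 ✓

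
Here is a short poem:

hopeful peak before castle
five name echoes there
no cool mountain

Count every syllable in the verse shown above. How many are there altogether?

Line 1: hopeful (2), peak (1), before (2), castle (2) → 7
Line 2: five (1), name (1), echoes (2), there (1) → 5
Line 3: no (1), cool (1), mountain (2) → 4
Total: 7 + 5 + 4 = 16

16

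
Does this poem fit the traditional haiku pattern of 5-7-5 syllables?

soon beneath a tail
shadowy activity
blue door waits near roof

Yes

Line 1: "soon beneath a tail": 1+2+1+1 = 5 ✓
Line 2: "shadowy activity": 3+4 = 7 ✓
Line 3: "blue door waits near roof": 1+1+1+1+1 = 5 ✓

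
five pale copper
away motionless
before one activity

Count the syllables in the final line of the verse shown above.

The final line: before (2), one (1), activity (4) → 7

7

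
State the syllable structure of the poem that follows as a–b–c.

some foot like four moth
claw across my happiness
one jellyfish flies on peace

Line 1: "some foot like four moth": 1+1+1+1+1 = 5
Line 2: "claw across my happiness": 1+2+1+3 = 7
Line 3: "one jellyfish flies on peace": 1+3+1+1+1 = 7

5–7–7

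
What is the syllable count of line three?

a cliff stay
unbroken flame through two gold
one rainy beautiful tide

7

Line three: "one rainy beautiful tide": 1+2+3+1 = 7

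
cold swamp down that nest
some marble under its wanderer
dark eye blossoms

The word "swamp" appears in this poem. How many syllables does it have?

1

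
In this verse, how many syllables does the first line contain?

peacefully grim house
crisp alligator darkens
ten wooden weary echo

5

The first line: "peacefully grim house": 3+1+1 = 5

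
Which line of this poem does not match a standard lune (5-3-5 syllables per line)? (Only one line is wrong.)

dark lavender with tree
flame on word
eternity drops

Line 1: dark (1), lavender (3), with (1), tree (1) → 6 (expected 5)
Line 2: flame (1), on (1), word (1) → 3 ✓
Line 3: eternity (4), drops (1) → 5 ✓

Line 1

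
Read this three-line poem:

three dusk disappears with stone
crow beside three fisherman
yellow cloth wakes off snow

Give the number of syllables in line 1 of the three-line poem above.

Line 1: three (1), dusk (1), disappears (3), with (1), stone (1) → 7

7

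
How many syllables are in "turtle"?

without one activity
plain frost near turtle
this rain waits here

2

"turtle" has 2 syllables.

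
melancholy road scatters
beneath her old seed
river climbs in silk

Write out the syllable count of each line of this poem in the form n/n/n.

Line 1: melancholy(4) + road(1) + scatters(2) = 7
Line 2: beneath(2) + her(1) + old(1) + seed(1) = 5
Line 3: river(2) + climbs(1) + in(1) + silk(1) = 5

7/5/5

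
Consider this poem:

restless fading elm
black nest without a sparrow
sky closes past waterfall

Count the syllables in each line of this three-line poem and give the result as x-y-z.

Line 1: restless(2) + fading(2) + elm(1) = 5
Line 2: black(1) + nest(1) + without(2) + a(1) + sparrow(2) = 7
Line 3: sky(1) + closes(2) + past(1) + waterfall(3) = 7

5-7-7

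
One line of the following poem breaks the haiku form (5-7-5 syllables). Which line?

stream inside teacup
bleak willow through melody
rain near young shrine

Line 1: "stream inside teacup": 1+2+2 = 5 ✓
Line 2: "bleak willow through melody": 1+2+1+3 = 7 ✓
Line 3: "rain near young shrine": 1+1+1+1 = 4 (expected 5)

Line 3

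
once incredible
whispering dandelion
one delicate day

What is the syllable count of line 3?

Line 3: "one delicate day": 1+3+1 = 5

5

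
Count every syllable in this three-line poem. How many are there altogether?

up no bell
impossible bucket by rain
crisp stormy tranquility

Line 1: "up no bell": 1+1+1 = 3
Line 2: "impossible bucket by rain": 4+2+1+1 = 8
Line 3: "crisp stormy tranquility": 1+2+4 = 7
Total: 3 + 8 + 7 = 18

18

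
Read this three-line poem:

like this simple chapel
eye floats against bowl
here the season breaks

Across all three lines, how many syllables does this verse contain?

16

Line 1: "like this simple chapel": 1+1+2+2 = 6
Line 2: "eye floats against bowl": 1+1+2+1 = 5
Line 3: "here the season breaks": 1+1+2+1 = 5
Total: 6 + 5 + 5 = 16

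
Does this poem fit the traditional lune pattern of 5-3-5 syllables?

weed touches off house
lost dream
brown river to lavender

No

Line 1: "weed touches off house": 1+2+1+1 = 5 ✓
Line 2: "lost dream": 1+1 = 2 (expected 3)
Line 3: "brown river to lavender": 1+2+1+3 = 7 (expected 5)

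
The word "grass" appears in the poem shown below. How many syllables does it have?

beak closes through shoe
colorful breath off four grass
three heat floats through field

1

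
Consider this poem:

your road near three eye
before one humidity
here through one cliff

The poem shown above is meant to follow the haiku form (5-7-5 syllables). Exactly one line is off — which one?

Line 1: your (1), road (1), near (1), three (1), eye (1) → 5 ✓
Line 2: before (2), one (1), humidity (4) → 7 ✓
Line 3: here (1), through (1), one (1), cliff (1) → 4 (expected 5)

Line 3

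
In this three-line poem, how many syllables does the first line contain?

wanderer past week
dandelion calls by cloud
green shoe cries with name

5

The first line: "wanderer past week": 3+1+1 = 5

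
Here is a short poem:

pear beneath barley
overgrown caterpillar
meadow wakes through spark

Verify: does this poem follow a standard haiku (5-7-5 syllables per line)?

Line 1: "pear beneath barley": 1+2+2 = 5 ✓
Line 2: "overgrown caterpillar": 3+4 = 7 ✓
Line 3: "meadow wakes through spark": 2+1+1+1 = 5 ✓

Yes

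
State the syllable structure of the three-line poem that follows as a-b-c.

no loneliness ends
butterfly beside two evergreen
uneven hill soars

Line 1: "no loneliness ends": 1+3+1 = 5
Line 2: "butterfly beside two evergreen": 3+2+1+3 = 9
Line 3: "uneven hill soars": 3+1+1 = 5

5-9-5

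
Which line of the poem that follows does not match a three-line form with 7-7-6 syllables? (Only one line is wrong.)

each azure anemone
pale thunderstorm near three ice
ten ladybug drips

Line 1: each(1) + azure(2) + anemone(4) = 7 ✓
Line 2: pale(1) + thunderstorm(3) + near(1) + three(1) + ice(1) = 7 ✓
Line 3: ten(1) + ladybug(3) + drips(1) = 5 (expected 6)

Line 3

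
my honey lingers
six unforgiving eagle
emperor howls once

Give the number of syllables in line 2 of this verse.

7

Line 2: six(1) + unforgiving(4) + eagle(2) = 7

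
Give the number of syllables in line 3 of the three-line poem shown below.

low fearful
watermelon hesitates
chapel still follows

5

Line 3: chapel(2) + still(1) + follows(2) = 5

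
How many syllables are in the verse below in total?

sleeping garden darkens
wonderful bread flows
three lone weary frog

16

Line 1: "sleeping garden darkens": 2+2+2 = 6
Line 2: "wonderful bread flows": 3+1+1 = 5
Line 3: "three lone weary frog": 1+1+2+1 = 5
Total: 6 + 5 + 5 = 16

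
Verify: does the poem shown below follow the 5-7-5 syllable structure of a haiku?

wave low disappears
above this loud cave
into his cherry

No

Line 1: "wave low disappears": 1+1+3 = 5 ✓
Line 2: "above this loud cave": 2+1+1+1 = 5 (expected 7)
Line 3: "into his cherry": 2+1+2 = 5 ✓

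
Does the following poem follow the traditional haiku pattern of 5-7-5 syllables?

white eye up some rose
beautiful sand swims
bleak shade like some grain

No

Line 1: white (1), eye (1), up (1), some (1), rose (1) → 5 ✓
Line 2: beautiful (3), sand (1), swims (1) → 5 (expected 7)
Line 3: bleak (1), shade (1), like (1), some (1), grain (1) → 5 ✓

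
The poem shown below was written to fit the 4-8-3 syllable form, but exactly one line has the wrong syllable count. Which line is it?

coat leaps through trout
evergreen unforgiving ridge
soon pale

The third line

Line 1: "coat leaps through trout": 1+1+1+1 = 4 ✓
Line 2: "evergreen unforgiving ridge": 3+4+1 = 8 ✓
Line 3: "soon pale": 1+1 = 2 (expected 3)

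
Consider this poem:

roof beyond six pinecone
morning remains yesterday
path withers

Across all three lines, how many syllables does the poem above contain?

16

Line 1: roof (1), beyond (2), six (1), pinecone (2) → 6
Line 2: morning (2), remains (2), yesterday (3) → 7
Line 3: path (1), withers (2) → 3
Total: 6 + 7 + 3 = 16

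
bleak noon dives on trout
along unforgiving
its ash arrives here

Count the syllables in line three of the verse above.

Line three: its (1), ash (1), arrives (2), here (1) → 5

5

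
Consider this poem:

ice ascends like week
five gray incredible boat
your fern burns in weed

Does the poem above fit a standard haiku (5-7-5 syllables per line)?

Yes

Line 1: ice(1) + ascends(2) + like(1) + week(1) = 5 ✓
Line 2: five(1) + gray(1) + incredible(4) + boat(1) = 7 ✓
Line 3: your(1) + fern(1) + burns(1) + in(1) + weed(1) = 5 ✓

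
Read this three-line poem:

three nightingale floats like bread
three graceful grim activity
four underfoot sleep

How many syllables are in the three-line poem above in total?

Line 1: three (1), nightingale (3), floats (1), like (1), bread (1) → 7
Line 2: three (1), graceful (2), grim (1), activity (4) → 8
Line 3: four (1), underfoot (3), sleep (1) → 5
Total: 7 + 8 + 5 = 20

20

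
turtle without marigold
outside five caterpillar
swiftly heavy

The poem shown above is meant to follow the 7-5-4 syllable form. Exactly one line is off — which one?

Line 1: turtle(2) + without(2) + marigold(3) = 7 ✓
Line 2: outside(2) + five(1) + caterpillar(4) = 7 (expected 5)
Line 3: swiftly(2) + heavy(2) = 4 ✓

The second line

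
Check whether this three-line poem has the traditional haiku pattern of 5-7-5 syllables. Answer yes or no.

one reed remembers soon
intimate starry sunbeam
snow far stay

No

Line 1: one (1), reed (1), remembers (3), soon (1) → 6 (expected 5)
Line 2: intimate (3), starry (2), sunbeam (2) → 7 ✓
Line 3: snow (1), far (1), stay (1) → 3 (expected 5)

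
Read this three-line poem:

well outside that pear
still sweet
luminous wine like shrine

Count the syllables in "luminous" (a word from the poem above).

3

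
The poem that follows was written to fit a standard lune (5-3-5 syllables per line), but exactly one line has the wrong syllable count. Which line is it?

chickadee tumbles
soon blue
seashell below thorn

Line 1: chickadee (3), tumbles (2) → 5 ✓
Line 2: soon (1), blue (1) → 2 (expected 3)
Line 3: seashell (2), below (2), thorn (1) → 5 ✓

The second line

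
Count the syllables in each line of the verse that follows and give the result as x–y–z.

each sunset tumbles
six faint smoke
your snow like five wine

5–3–5

Line 1: "each sunset tumbles": 1+2+2 = 5
Line 2: "six faint smoke": 1+1+1 = 3
Line 3: "your snow like five wine": 1+1+1+1+1 = 5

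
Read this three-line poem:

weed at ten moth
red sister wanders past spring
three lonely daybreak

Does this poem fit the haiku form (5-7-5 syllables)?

No

Line 1: weed(1) + at(1) + ten(1) + moth(1) = 4 (expected 5)
Line 2: red(1) + sister(2) + wanders(2) + past(1) + spring(1) = 7 ✓
Line 3: three(1) + lonely(2) + daybreak(2) = 5 ✓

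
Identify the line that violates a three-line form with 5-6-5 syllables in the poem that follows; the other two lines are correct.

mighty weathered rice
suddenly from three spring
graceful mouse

Line 3

Line 1: "mighty weathered rice": 2+2+1 = 5 ✓
Line 2: "suddenly from three spring": 3+1+1+1 = 6 ✓
Line 3: "graceful mouse": 2+1 = 3 (expected 5)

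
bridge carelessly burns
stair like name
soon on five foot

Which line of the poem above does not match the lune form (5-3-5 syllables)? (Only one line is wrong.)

Line 3

Line 1: bridge(1) + carelessly(3) + burns(1) = 5 ✓
Line 2: stair(1) + like(1) + name(1) = 3 ✓
Line 3: soon(1) + on(1) + five(1) + foot(1) = 4 (expected 5)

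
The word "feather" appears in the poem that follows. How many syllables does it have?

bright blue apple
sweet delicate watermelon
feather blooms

2

"feather" has 2 syllables.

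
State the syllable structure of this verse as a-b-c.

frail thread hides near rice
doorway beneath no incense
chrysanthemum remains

5-7-6

Line 1: "frail thread hides near rice": 1+1+1+1+1 = 5
Line 2: "doorway beneath no incense": 2+2+1+2 = 7
Line 3: "chrysanthemum remains": 4+2 = 6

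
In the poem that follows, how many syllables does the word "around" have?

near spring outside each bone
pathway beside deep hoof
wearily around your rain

2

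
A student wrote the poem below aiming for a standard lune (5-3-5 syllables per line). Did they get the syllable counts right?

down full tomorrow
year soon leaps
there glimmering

No

Line 1: "down full tomorrow": 1+1+3 = 5 ✓
Line 2: "year soon leaps": 1+1+1 = 3 ✓
Line 3: "there glimmering": 1+3 = 4 (expected 5)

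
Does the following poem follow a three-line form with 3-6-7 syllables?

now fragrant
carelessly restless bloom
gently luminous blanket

Line 1: now(1) + fragrant(2) = 3 ✓
Line 2: carelessly(3) + restless(2) + bloom(1) = 6 ✓
Line 3: gently(2) + luminous(3) + blanket(2) = 7 ✓

Yes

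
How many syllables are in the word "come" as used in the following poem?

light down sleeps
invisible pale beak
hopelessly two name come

1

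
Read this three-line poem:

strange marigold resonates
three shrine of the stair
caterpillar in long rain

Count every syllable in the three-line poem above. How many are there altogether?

Line 1: strange(1) + marigold(3) + resonates(3) = 7
Line 2: three(1) + shrine(1) + of(1) + the(1) + stair(1) = 5
Line 3: caterpillar(4) + in(1) + long(1) + rain(1) = 7
Total: 7 + 5 + 7 = 19

19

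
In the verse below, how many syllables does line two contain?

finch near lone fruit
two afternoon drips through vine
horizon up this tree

Line two: "two afternoon drips through vine": 1+3+1+1+1 = 7

7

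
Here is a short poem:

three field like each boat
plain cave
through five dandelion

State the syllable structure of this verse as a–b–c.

5–2–6

Line 1: three(1) + field(1) + like(1) + each(1) + boat(1) = 5
Line 2: plain(1) + cave(1) = 2
Line 3: through(1) + five(1) + dandelion(4) = 6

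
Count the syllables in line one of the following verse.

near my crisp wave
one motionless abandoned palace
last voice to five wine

4

Line one: near (1), my (1), crisp (1), wave (1) → 4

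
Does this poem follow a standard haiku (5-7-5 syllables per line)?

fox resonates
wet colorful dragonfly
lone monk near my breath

No

Line 1: "fox resonates": 1+3 = 4 (expected 5)
Line 2: "wet colorful dragonfly": 1+3+3 = 7 ✓
Line 3: "lone monk near my breath": 1+1+1+1+1 = 5 ✓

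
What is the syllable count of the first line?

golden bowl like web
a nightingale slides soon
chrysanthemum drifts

5

The first line: golden(2) + bowl(1) + like(1) + web(1) = 5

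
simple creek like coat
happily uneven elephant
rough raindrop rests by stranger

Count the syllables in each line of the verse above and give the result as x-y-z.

5-9-7

Line 1: "simple creek like coat": 2+1+1+1 = 5
Line 2: "happily uneven elephant": 3+3+3 = 9
Line 3: "rough raindrop rests by stranger": 1+2+1+1+2 = 7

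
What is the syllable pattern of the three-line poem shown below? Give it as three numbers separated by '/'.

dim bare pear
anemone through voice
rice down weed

3/6/3

Line 1: "dim bare pear": 1+1+1 = 3
Line 2: "anemone through voice": 4+1+1 = 6
Line 3: "rice down weed": 1+1+1 = 3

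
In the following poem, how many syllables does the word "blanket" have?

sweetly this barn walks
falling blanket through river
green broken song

2

"blanket" has 2 syllables.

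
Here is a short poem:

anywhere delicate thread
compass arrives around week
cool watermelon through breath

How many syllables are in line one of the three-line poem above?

7

Line one: anywhere(3) + delicate(3) + thread(1) = 7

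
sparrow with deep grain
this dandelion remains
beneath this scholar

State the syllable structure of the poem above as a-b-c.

Line 1: "sparrow with deep grain": 2+1+1+1 = 5
Line 2: "this dandelion remains": 1+4+2 = 7
Line 3: "beneath this scholar": 2+1+2 = 5

5-7-5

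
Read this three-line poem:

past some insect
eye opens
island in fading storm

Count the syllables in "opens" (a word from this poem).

"opens" has 2 syllables.

2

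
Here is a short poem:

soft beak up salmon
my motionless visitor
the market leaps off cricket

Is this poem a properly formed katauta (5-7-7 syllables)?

Line 1: soft (1), beak (1), up (1), salmon (2) → 5 ✓
Line 2: my (1), motionless (3), visitor (3) → 7 ✓
Line 3: the (1), market (2), leaps (1), off (1), cricket (2) → 7 ✓

Yes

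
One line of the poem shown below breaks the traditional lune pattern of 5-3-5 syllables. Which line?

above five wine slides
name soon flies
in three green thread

Line 1: above (2), five (1), wine (1), slides (1) → 5 ✓
Line 2: name (1), soon (1), flies (1) → 3 ✓
Line 3: in (1), three (1), green (1), thread (1) → 4 (expected 5)

The third line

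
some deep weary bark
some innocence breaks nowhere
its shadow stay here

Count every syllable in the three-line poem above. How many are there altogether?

17

Line 1: some (1), deep (1), weary (2), bark (1) → 5
Line 2: some (1), innocence (3), breaks (1), nowhere (2) → 7
Line 3: its (1), shadow (2), stay (1), here (1) → 5
Total: 5 + 7 + 5 = 17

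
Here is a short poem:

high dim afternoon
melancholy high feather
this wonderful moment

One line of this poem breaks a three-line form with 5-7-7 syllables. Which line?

Line 3

Line 1: "high dim afternoon": 1+1+3 = 5 ✓
Line 2: "melancholy high feather": 4+1+2 = 7 ✓
Line 3: "this wonderful moment": 1+3+2 = 6 (expected 7)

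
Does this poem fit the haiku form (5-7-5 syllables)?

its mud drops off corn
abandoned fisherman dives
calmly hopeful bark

Line 1: "its mud drops off corn": 1+1+1+1+1 = 5 ✓
Line 2: "abandoned fisherman dives": 3+3+1 = 7 ✓
Line 3: "calmly hopeful bark": 2+2+1 = 5 ✓

Yes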